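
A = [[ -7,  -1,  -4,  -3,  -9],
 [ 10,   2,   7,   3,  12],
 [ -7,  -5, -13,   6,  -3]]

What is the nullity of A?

Row reduce to echelon form.
R2 ← R2 + (10/7)·R1: [0, 4/7, 9/7, -9/7, -6/7]
R3 ← R3 − R1: [0, -4, -9, 9, 6]
R3 ← R3 + (7)·R2: [0, 0, 0, 0, 0]
2 nonzero rows, so rank(A) = 2.
A has 5 columns; by rank–nullity, nullity = 5 − 2 = 3.

3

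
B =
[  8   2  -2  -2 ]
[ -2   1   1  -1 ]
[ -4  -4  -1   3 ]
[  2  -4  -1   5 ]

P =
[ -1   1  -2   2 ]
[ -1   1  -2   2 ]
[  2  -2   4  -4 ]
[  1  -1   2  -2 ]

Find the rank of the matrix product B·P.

First compute BP:
[[-16,  16, -32,  32],
 [  2,  -2,   4,  -4],
 [  9,  -9,  18, -18],
 [  5,  -5,  10, -10]]
Now row reduce the product.
R2 ← R2 + (1/8)·R1: [0, 0, 0, 0]
R3 ← R3 + (9/16)·R1: [0, 0, 0, 0]
R4 ← R4 + (5/16)·R1: [0, 0, 0, 0]
1 nonzero row, so rank(BP) = 1.

1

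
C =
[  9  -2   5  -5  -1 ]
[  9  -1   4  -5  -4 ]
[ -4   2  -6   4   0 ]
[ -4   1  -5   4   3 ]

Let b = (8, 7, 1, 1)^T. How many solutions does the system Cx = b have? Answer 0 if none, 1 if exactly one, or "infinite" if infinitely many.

Row reduce the augmented matrix [C | b].
R2 ← R2 − R1: [0, 1, -1, 0, -3, -1]
R3 ← R3 + (4/9)·R1: [0, 10/9, -34/9, 16/9, -4/9, 41/9]
R4 ← R4 + (4/9)·R1: [0, 1/9, -25/9, 16/9, 23/9, 41/9]
R3 ← R3 − (10/9)·R2: [0, 0, -8/3, 16/9, 26/9, 17/3]
R4 ← R4 − (1/9)·R2: [0, 0, -8/3, 16/9, 26/9, 14/3]
R4 ← R4 − R3: [0, 0, 0, 0, 0, -1]
The echelon form has 4 nonzero rows; the last pivot sits in the augmented column, so rank(C) = 3 but rank([C|b]) = 4.
Since the ranks differ, the system is inconsistent.
It has no solutions.

0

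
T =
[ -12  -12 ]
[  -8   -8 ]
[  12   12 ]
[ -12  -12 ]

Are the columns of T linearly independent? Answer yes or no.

no

Row reduce T to echelon form.
R2 ← R2 − (2/3)·R1: [0, 0]
R3 ← R3 + R1: [0, 0]
R4 ← R4 − R1: [0, 0]
1 pivot among 2 columns.
Only 1 < 2 pivot columns, so the columns are linearly dependent.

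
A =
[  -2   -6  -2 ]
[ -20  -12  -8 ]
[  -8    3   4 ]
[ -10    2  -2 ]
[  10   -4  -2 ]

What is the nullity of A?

Row reduce to echelon form.
R2 ← R2 − (10)·R1: [0, 48, 12]
R3 ← R3 − (4)·R1: [0, 27, 12]
R4 ← R4 − (5)·R1: [0, 32, 8]
R5 ← R5 + (5)·R1: [0, -34, -12]
R3 ← R3 − (9/16)·R2: [0, 0, 21/4]
R4 ← R4 − (2/3)·R2: [0, 0, 0]
R5 ← R5 + (17/24)·R2: [0, 0, -7/2]
R5 ← R5 + (2/3)·R3: [0, 0, 0]
3 nonzero rows, so rank(A) = 3.
A has 3 columns; by rank–nullity, nullity = 3 − 3 = 0.

0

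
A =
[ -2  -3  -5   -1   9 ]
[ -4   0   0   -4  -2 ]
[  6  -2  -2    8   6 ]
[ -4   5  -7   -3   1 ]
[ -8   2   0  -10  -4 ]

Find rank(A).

4

Row reduce to echelon form.
R2 ← R2 − (2)·R1: [0, 6, 10, -2, -20]
R3 ← R3 + (3)·R1: [0, -11, -17, 5, 33]
R4 ← R4 − (2)·R1: [0, 11, 3, -1, -17]
R5 ← R5 − (4)·R1: [0, 14, 20, -6, -40]
R3 ← R3 + (11/6)·R2: [0, 0, 4/3, 4/3, -11/3]
R4 ← R4 − (11/6)·R2: [0, 0, -46/3, 8/3, 59/3]
R5 ← R5 − (7/3)·R2: [0, 0, -10/3, -4/3, 20/3]
R4 ← R4 + (23/2)·R3: [0, 0, 0, 18, -45/2]
R5 ← R5 + (5/2)·R3: [0, 0, 0, 2, -5/2]
R5 ← R5 − (1/9)·R4: [0, 0, 0, 0, 0]
Echelon form has 4 nonzero rows, so rank(A) = 4.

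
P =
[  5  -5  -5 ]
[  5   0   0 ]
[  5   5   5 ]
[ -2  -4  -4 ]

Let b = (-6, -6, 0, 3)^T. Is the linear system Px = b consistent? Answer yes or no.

no

Row reduce the augmented matrix [P | b].
R2 ← R2 − R1: [0, 5, 5, 0]
R3 ← R3 − R1: [0, 10, 10, 6]
R4 ← R4 + (2/5)·R1: [0, -6, -6, 3/5]
R3 ← R3 − (2)·R2: [0, 0, 0, 6]
R4 ← R4 + (6/5)·R2: [0, 0, 0, 3/5]
R4 ← R4 − (1/10)·R3: [0, 0, 0, 0]
The echelon form has 3 nonzero rows; the last pivot sits in the augmented column, so rank(P) = 2 but rank([P|b]) = 3.
Since the ranks differ, the system is inconsistent.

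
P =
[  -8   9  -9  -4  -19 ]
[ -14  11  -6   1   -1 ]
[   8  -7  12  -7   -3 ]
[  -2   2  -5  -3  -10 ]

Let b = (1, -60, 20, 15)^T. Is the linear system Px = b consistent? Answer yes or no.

yes

Row reduce the augmented matrix [P | b].
R2 ← R2 − (7/4)·R1: [0, -19/4, 39/4, 8, 129/4, -247/4]
R3 ← R3 + R1: [0, 2, 3, -11, -22, 21]
R4 ← R4 − (1/4)·R1: [0, -1/4, -11/4, -2, -21/4, 59/4]
R3 ← R3 + (8/19)·R2: [0, 0, 135/19, -145/19, -160/19, -5]
R4 ← R4 − (1/19)·R2: [0, 0, -62/19, -46/19, -132/19, 18]
R4 ← R4 + (62/135)·R3: [0, 0, 0, -160/27, -292/27, 424/27]
The echelon form has 4 nonzero rows, and every pivot lies in the first 5 columns, so rank(P) = rank([P|b]) = 4.
The system is consistent.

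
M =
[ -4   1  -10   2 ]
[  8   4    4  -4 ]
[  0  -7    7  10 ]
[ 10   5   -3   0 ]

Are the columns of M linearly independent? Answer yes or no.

yes

Row reduce M to echelon form.
R2 ← R2 + (2)·R1: [0, 6, -16, 0]
R4 ← R4 + (5/2)·R1: [0, 15/2, -28, 5]
R3 ← R3 + (7/6)·R2: [0, 0, -35/3, 10]
R4 ← R4 − (5/4)·R2: [0, 0, -8, 5]
R4 ← R4 − (24/35)·R3: [0, 0, 0, -13/7]
4 pivots among 4 columns.
Every column is a pivot column, so the columns are linearly independent.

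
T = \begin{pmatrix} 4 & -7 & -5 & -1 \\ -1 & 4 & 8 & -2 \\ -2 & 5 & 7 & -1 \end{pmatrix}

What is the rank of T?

2

Row reduce to echelon form.
R2 ← R2 + (1/4)·R1: [0, 9/4, 27/4, -9/4]
R3 ← R3 + (1/2)·R1: [0, 3/2, 9/2, -3/2]
R3 ← R3 − (2/3)·R2: [0, 0, 0, 0]
Echelon form has 2 nonzero rows, so rank(T) = 2.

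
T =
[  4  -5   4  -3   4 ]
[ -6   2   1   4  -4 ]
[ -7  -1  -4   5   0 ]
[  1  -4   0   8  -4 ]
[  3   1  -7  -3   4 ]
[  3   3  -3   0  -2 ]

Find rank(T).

Row reduce to echelon form.
R2 ← R2 + (3/2)·R1: [0, -11/2, 7, -1/2, 2]
R3 ← R3 + (7/4)·R1: [0, -39/4, 3, -1/4, 7]
R4 ← R4 − (1/4)·R1: [0, -11/4, -1, 35/4, -5]
R5 ← R5 − (3/4)·R1: [0, 19/4, -10, -3/4, 1]
R6 ← R6 − (3/4)·R1: [0, 27/4, -6, 9/4, -5]
R3 ← R3 − (39/22)·R2: [0, 0, -207/22, 7/11, 38/11]
R4 ← R4 − (1/2)·R2: [0, 0, -9/2, 9, -6]
R5 ← R5 + (19/22)·R2: [0, 0, -87/22, -13/11, 30/11]
R6 ← R6 + (27/22)·R2: [0, 0, 57/22, 18/11, -28/11]
R4 ← R4 − (11/23)·R3: [0, 0, 0, 200/23, -176/23]
R5 ← R5 − (29/69)·R3: [0, 0, 0, -100/69, 88/69]
R6 ← R6 + (19/69)·R3: [0, 0, 0, 125/69, -110/69]
R5 ← R5 + (1/6)·R4: [0, 0, 0, 0, 0]
R6 ← R6 − (5/24)·R4: [0, 0, 0, 0, 0]
Echelon form has 4 nonzero rows, so rank(T) = 4.

4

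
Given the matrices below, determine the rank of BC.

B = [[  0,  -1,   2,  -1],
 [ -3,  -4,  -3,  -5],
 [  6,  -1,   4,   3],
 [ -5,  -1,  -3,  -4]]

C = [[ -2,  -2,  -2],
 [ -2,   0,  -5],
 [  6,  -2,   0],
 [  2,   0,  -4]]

First compute BC:
[[ 12,  -4,   9],
 [-14,  12,  46],
 [ 20, -20, -19],
 [-14,  16,  31]]
Now row reduce the product.
R2 ← R2 + (7/6)·R1: [0, 22/3, 113/2]
R3 ← R3 − (5/3)·R1: [0, -40/3, -34]
R4 ← R4 + (7/6)·R1: [0, 34/3, 83/2]
R3 ← R3 + (20/11)·R2: [0, 0, 756/11]
R4 ← R4 − (17/11)·R2: [0, 0, -504/11]
R4 ← R4 + (2/3)·R3: [0, 0, 0]
3 nonzero rows, so rank(BC) = 3.

3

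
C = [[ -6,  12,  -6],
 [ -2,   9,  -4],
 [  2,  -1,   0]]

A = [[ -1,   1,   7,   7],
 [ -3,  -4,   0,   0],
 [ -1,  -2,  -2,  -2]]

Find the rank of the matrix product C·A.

First compute CA:
[[-24, -42, -30, -30],
 [-21, -30,  -6,  -6],
 [  1,   6,  14,  14]]
Now row reduce the product.
R2 ← R2 − (7/8)·R1: [0, 27/4, 81/4, 81/4]
R3 ← R3 + (1/24)·R1: [0, 17/4, 51/4, 51/4]
R3 ← R3 − (17/27)·R2: [0, 0, 0, 0]
2 nonzero rows, so rank(CA) = 2.

2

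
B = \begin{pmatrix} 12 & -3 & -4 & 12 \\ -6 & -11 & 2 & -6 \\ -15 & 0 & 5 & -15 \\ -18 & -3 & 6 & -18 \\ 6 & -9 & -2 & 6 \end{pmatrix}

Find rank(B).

Row reduce to echelon form.
R2 ← R2 + (1/2)·R1: [0, -25/2, 0, 0]
R3 ← R3 + (5/4)·R1: [0, -15/4, 0, 0]
R4 ← R4 + (3/2)·R1: [0, -15/2, 0, 0]
R5 ← R5 − (1/2)·R1: [0, -15/2, 0, 0]
R3 ← R3 − (3/10)·R2: [0, 0, 0, 0]
R4 ← R4 − (3/5)·R2: [0, 0, 0, 0]
R5 ← R5 − (3/5)·R2: [0, 0, 0, 0]
Echelon form has 2 nonzero rows, so rank(B) = 2.

2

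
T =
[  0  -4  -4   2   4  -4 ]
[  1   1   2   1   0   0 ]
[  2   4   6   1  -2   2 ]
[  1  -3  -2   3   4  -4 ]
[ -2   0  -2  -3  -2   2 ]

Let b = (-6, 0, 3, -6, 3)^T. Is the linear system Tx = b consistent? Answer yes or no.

yes

Row reduce the augmented matrix [T | b].
Swap R1 ↔ R2
R3 ← R3 − (2)·R1: [0, 2, 2, -1, -2, 2, 3]
R4 ← R4 − R1: [0, -4, -4, 2, 4, -4, -6]
R5 ← R5 + (2)·R1: [0, 2, 2, -1, -2, 2, 3]
R3 ← R3 + (1/2)·R2: [0, 0, 0, 0, 0, 0, 0]
R4 ← R4 − R2: [0, 0, 0, 0, 0, 0, 0]
R5 ← R5 + (1/2)·R2: [0, 0, 0, 0, 0, 0, 0]
The echelon form has 2 nonzero rows, and every pivot lies in the first 6 columns, so rank(T) = rank([T|b]) = 2.
The system is consistent.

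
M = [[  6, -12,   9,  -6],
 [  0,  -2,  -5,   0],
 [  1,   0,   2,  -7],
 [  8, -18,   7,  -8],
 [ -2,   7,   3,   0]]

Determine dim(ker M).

Row reduce to echelon form.
R3 ← R3 − (1/6)·R1: [0, 2, 1/2, -6]
R4 ← R4 − (4/3)·R1: [0, -2, -5, 0]
R5 ← R5 + (1/3)·R1: [0, 3, 6, -2]
R3 ← R3 + R2: [0, 0, -9/2, -6]
R4 ← R4 − R2: [0, 0, 0, 0]
R5 ← R5 + (3/2)·R2: [0, 0, -3/2, -2]
R5 ← R5 − (1/3)·R3: [0, 0, 0, 0]
3 nonzero rows, so rank(M) = 3.
M has 4 columns; by rank–nullity, nullity = 4 − 3 = 1.

1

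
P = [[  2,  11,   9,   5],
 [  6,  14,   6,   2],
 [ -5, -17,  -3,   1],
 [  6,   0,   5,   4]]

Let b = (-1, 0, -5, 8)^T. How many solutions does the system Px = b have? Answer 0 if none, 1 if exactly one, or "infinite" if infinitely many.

0

Row reduce the augmented matrix [P | b].
R2 ← R2 − (3)·R1: [0, -19, -21, -13, 3]
R3 ← R3 + (5/2)·R1: [0, 21/2, 39/2, 27/2, -15/2]
R4 ← R4 − (3)·R1: [0, -33, -22, -11, 11]
R3 ← R3 + (21/38)·R2: [0, 0, 150/19, 120/19, -111/19]
R4 ← R4 − (33/19)·R2: [0, 0, 275/19, 220/19, 110/19]
R4 ← R4 − (11/6)·R3: [0, 0, 0, 0, 33/2]
The echelon form has 4 nonzero rows; the last pivot sits in the augmented column, so rank(P) = 3 but rank([P|b]) = 4.
Since the ranks differ, the system is inconsistent.
It has no solutions.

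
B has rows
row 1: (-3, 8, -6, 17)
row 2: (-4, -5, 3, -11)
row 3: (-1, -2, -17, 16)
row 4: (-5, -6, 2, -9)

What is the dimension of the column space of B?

Row reduce to echelon form.
R2 ← R2 − (4/3)·R1: [0, -47/3, 11, -101/3]
R3 ← R3 − (1/3)·R1: [0, -14/3, -15, 31/3]
R4 ← R4 − (5/3)·R1: [0, -58/3, 12, -112/3]
R3 ← R3 − (14/47)·R2: [0, 0, -859/47, 957/47]
R4 ← R4 − (58/47)·R2: [0, 0, -74/47, 198/47]
R4 ← R4 − (74/859)·R3: [0, 0, 0, 2112/859]
Echelon form has 4 nonzero rows, so rank(B) = 4.
The column space has dimension equal to the rank: 4.

4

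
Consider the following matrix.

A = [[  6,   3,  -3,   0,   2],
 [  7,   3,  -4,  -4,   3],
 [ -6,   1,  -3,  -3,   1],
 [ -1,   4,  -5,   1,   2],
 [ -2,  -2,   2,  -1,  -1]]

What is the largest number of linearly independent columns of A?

Row reduce to echelon form.
R2 ← R2 − (7/6)·R1: [0, -1/2, -1/2, -4, 2/3]
R3 ← R3 + R1: [0, 4, -6, -3, 3]
R4 ← R4 + (1/6)·R1: [0, 9/2, -11/2, 1, 7/3]
R5 ← R5 + (1/3)·R1: [0, -1, 1, -1, -1/3]
R3 ← R3 + (8)·R2: [0, 0, -10, -35, 25/3]
R4 ← R4 + (9)·R2: [0, 0, -10, -35, 25/3]
R5 ← R5 − (2)·R2: [0, 0, 2, 7, -5/3]
R4 ← R4 − R3: [0, 0, 0, 0, 0]
R5 ← R5 + (1/5)·R3: [0, 0, 0, 0, 0]
Echelon form has 3 nonzero rows, so rank(A) = 3.
The rank gives the maximum number of linearly independent columns: 3.

3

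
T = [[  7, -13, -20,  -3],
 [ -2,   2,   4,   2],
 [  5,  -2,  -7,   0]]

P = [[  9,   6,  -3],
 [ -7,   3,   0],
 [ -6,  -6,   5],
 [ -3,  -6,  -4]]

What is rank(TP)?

3

First compute TP:
[[283, 141, -109],
 [-62, -42,  18],
 [101,  66, -50]]
Now row reduce the product.
R2 ← R2 + (62/283)·R1: [0, -3144/283, -1664/283]
R3 ← R3 − (101/283)·R1: [0, 4437/283, -3141/283]
R3 ← R3 + (1479/1048)·R2: [0, 0, -2541/131]
3 nonzero rows, so rank(TP) = 3.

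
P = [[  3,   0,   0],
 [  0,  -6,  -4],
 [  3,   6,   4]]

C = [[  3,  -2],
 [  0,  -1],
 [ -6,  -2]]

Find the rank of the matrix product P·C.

First compute PC:
[[  9,  -6],
 [ 24,  14],
 [-15, -20]]
Now row reduce the product.
R2 ← R2 − (8/3)·R1: [0, 30]
R3 ← R3 + (5/3)·R1: [0, -30]
R3 ← R3 + R2: [0, 0]
2 nonzero rows, so rank(PC) = 2.

2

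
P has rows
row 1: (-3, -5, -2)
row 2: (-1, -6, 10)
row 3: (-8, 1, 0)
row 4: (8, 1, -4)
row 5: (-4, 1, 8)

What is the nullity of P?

0

Row reduce to echelon form.
R2 ← R2 − (1/3)·R1: [0, -13/3, 32/3]
R3 ← R3 − (8/3)·R1: [0, 43/3, 16/3]
R4 ← R4 + (8/3)·R1: [0, -37/3, -28/3]
R5 ← R5 − (4/3)·R1: [0, 23/3, 32/3]
R3 ← R3 + (43/13)·R2: [0, 0, 528/13]
R4 ← R4 − (37/13)·R2: [0, 0, -516/13]
R5 ← R5 + (23/13)·R2: [0, 0, 384/13]
R4 ← R4 + (43/44)·R3: [0, 0, 0]
R5 ← R5 − (8/11)·R3: [0, 0, 0]
3 nonzero rows, so rank(P) = 3.
P has 3 columns; by rank–nullity, nullity = 3 − 3 = 0.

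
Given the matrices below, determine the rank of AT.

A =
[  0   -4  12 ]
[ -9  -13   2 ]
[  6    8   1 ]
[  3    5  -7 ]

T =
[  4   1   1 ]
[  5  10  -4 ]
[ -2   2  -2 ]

First compute AT:
[[-44, -16,  -8],
 [-105, -135,  39],
 [ 62,  88, -28],
 [ 51,  39,  -3]]
Now row reduce the product.
R2 ← R2 − (105/44)·R1: [0, -1065/11, 639/11]
R3 ← R3 + (31/22)·R1: [0, 720/11, -432/11]
R4 ← R4 + (51/44)·R1: [0, 225/11, -135/11]
R3 ← R3 + (48/71)·R2: [0, 0, 0]
R4 ← R4 + (15/71)·R2: [0, 0, 0]
2 nonzero rows, so rank(AT) = 2.

2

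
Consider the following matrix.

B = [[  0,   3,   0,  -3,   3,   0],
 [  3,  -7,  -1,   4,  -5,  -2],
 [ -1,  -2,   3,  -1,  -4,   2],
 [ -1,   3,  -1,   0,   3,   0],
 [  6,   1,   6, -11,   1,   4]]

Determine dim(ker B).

Row reduce to echelon form.
Swap R1 ↔ R2
R3 ← R3 + (1/3)·R1: [0, -13/3, 8/3, 1/3, -17/3, 4/3]
R4 ← R4 + (1/3)·R1: [0, 2/3, -4/3, 4/3, 4/3, -2/3]
R5 ← R5 − (2)·R1: [0, 15, 8, -19, 11, 8]
R3 ← R3 + (13/9)·R2: [0, 0, 8/3, -4, -4/3, 4/3]
R4 ← R4 − (2/9)·R2: [0, 0, -4/3, 2, 2/3, -2/3]
R5 ← R5 − (5)·R2: [0, 0, 8, -4, -4, 8]
R4 ← R4 + (1/2)·R3: [0, 0, 0, 0, 0, 0]
R5 ← R5 − (3)·R3: [0, 0, 0, 8, 0, 4]
Swap R4 ↔ R5
4 nonzero rows, so rank(B) = 4.
B has 6 columns; by rank–nullity, nullity = 6 − 4 = 2.

2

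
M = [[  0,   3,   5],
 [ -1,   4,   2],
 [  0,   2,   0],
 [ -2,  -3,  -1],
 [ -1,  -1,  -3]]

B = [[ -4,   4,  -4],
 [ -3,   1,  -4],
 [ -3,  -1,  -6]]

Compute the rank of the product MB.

3

First compute MB:
[[-24,  -2, -42],
 [-14,  -2, -24],
 [ -6,   2,  -8],
 [ 20, -10,  26],
 [ 16,  -2,  26]]
Now row reduce the product.
R2 ← R2 − (7/12)·R1: [0, -5/6, 1/2]
R3 ← R3 − (1/4)·R1: [0, 5/2, 5/2]
R4 ← R4 + (5/6)·R1: [0, -35/3, -9]
R5 ← R5 + (2/3)·R1: [0, -10/3, -2]
R3 ← R3 + (3)·R2: [0, 0, 4]
R4 ← R4 − (14)·R2: [0, 0, -16]
R5 ← R5 − (4)·R2: [0, 0, -4]
R4 ← R4 + (4)·R3: [0, 0, 0]
R5 ← R5 + R3: [0, 0, 0]
3 nonzero rows, so rank(MB) = 3.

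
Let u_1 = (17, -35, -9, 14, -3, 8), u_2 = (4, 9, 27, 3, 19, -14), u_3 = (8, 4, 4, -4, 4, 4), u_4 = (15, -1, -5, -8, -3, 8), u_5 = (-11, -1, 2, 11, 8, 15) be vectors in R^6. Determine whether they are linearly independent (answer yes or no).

no

Form the matrix with these vectors as rows and row reduce.
R2 ← R2 − (4/17)·R1: [0, 293/17, 495/17, -5/17, 335/17, -270/17]
R3 ← R3 − (8/17)·R1: [0, 348/17, 140/17, -180/17, 92/17, 4/17]
R4 ← R4 − (15/17)·R1: [0, 508/17, 50/17, -346/17, -6/17, 16/17]
R5 ← R5 + (11/17)·R1: [0, -402/17, -65/17, 341/17, 103/17, 343/17]
R3 ← R3 − (348/293)·R2: [0, 0, -7720/293, -3000/293, -5272/293, 5596/293]
R4 ← R4 − (508/293)·R2: [0, 0, -13930/293, -5814/293, -10114/293, 8344/293]
R5 ← R5 + (402/293)·R2: [0, 0, 10585/293, 5759/293, 9697/293, -473/293]
R4 ← R4 − (1393/772)·R3: [0, 0, 0, -264/193, -396/193, -1155/193]
R5 ← R5 + (2117/1544)·R3: [0, 0, 0, 1084/193, 1626/193, 9485/386]
R5 ← R5 + (271/66)·R4: [0, 0, 0, 0, 0, 0]
4 nonzero rows, so the 5 vectors span a space of dimension 4.
Since 4 < 5, the vectors are linearly dependent.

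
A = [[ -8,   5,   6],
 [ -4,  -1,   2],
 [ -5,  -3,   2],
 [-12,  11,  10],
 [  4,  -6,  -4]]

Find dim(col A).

2

Row reduce to echelon form.
R2 ← R2 − (1/2)·R1: [0, -7/2, -1]
R3 ← R3 − (5/8)·R1: [0, -49/8, -7/4]
R4 ← R4 − (3/2)·R1: [0, 7/2, 1]
R5 ← R5 + (1/2)·R1: [0, -7/2, -1]
R3 ← R3 − (7/4)·R2: [0, 0, 0]
R4 ← R4 + R2: [0, 0, 0]
R5 ← R5 − R2: [0, 0, 0]
Echelon form has 2 nonzero rows, so rank(A) = 2.
The column space has dimension equal to the rank: 2.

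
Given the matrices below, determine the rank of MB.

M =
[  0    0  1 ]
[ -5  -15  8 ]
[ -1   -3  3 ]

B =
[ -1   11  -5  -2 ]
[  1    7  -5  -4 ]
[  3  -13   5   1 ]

2

First compute MB:
[[  3, -13,   5,   1],
 [ 14, -264, 140,  78],
 [  7, -71,  35,  17]]
Now row reduce the product.
R2 ← R2 − (14/3)·R1: [0, -610/3, 350/3, 220/3]
R3 ← R3 − (7/3)·R1: [0, -122/3, 70/3, 44/3]
R3 ← R3 − (1/5)·R2: [0, 0, 0, 0]
2 nonzero rows, so rank(MB) = 2.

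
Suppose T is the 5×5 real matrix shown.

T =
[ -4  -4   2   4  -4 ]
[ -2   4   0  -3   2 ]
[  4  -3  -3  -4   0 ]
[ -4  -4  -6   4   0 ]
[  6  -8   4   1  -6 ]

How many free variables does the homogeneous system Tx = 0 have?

Row reduce to echelon form.
R2 ← R2 − (1/2)·R1: [0, 6, -1, -5, 4]
R3 ← R3 + R1: [0, -7, -1, 0, -4]
R4 ← R4 − R1: [0, 0, -8, 0, 4]
R5 ← R5 + (3/2)·R1: [0, -14, 7, 7, -12]
R3 ← R3 + (7/6)·R2: [0, 0, -13/6, -35/6, 2/3]
R5 ← R5 + (7/3)·R2: [0, 0, 14/3, -14/3, -8/3]
R4 ← R4 − (48/13)·R3: [0, 0, 0, 280/13, 20/13]
R5 ← R5 + (28/13)·R3: [0, 0, 0, -224/13, -16/13]
R5 ← R5 + (4/5)·R4: [0, 0, 0, 0, 0]
4 nonzero rows, so rank(T) = 4.
T has 5 columns; by rank–nullity, nullity = 5 − 4 = 1.

1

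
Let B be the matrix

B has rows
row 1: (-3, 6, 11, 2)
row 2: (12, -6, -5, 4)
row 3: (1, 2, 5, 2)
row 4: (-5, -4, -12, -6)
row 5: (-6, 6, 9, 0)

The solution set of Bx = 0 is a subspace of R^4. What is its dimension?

2

Row reduce to echelon form.
R2 ← R2 + (4)·R1: [0, 18, 39, 12]
R3 ← R3 + (1/3)·R1: [0, 4, 26/3, 8/3]
R4 ← R4 − (5/3)·R1: [0, -14, -91/3, -28/3]
R5 ← R5 − (2)·R1: [0, -6, -13, -4]
R3 ← R3 − (2/9)·R2: [0, 0, 0, 0]
R4 ← R4 + (7/9)·R2: [0, 0, 0, 0]
R5 ← R5 + (1/3)·R2: [0, 0, 0, 0]
2 nonzero rows, so rank(B) = 2.
B has 4 columns; by rank–nullity, nullity = 4 − 2 = 2.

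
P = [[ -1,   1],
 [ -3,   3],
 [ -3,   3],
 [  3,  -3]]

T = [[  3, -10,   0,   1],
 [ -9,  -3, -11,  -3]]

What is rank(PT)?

1

First compute PT:
[[-12,   7, -11,  -4],
 [-36,  21, -33, -12],
 [-36,  21, -33, -12],
 [ 36, -21,  33,  12]]
Now row reduce the product.
R2 ← R2 − (3)·R1: [0, 0, 0, 0]
R3 ← R3 − (3)·R1: [0, 0, 0, 0]
R4 ← R4 + (3)·R1: [0, 0, 0, 0]
1 nonzero row, so rank(PT) = 1.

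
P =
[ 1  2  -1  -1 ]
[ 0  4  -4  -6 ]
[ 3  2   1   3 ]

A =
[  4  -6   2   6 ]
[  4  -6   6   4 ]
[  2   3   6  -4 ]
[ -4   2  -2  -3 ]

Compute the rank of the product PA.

First compute PA:
[[ 14, -23,  10,  21],
 [ 32, -48,  12,  50],
 [ 10, -21,  18,  13]]
Now row reduce the product.
R2 ← R2 − (16/7)·R1: [0, 32/7, -76/7, 2]
R3 ← R3 − (5/7)·R1: [0, -32/7, 76/7, -2]
R3 ← R3 + R2: [0, 0, 0, 0]
2 nonzero rows, so rank(PA) = 2.

2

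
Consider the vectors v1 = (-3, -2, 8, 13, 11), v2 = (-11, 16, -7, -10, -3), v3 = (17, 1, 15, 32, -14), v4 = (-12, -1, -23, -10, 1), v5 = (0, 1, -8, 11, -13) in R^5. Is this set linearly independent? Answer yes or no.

yes

Form the matrix with these vectors as rows and row reduce.
R2 ← R2 − (11/3)·R1: [0, 70/3, -109/3, -173/3, -130/3]
R3 ← R3 + (17/3)·R1: [0, -31/3, 181/3, 317/3, 145/3]
R4 ← R4 − (4)·R1: [0, 7, -55, -62, -43]
R3 ← R3 + (31/70)·R2: [0, 0, 3097/70, 5609/70, 204/7]
R4 ← R4 − (3/10)·R2: [0, 0, -441/10, -447/10, -30]
R5 ← R5 − (3/70)·R2: [0, 0, -451/70, 943/70, -78/7]
R4 ← R4 + (3087/3097)·R3: [0, 0, 0, 108921/3097, -2946/3097]
R5 ← R5 + (451/3097)·R3: [0, 0, 0, 77859/3097, -21366/3097]
R5 ← R5 − (25953/36307)·R4: [0, 0, 0, 0, -225792/36307]
5 nonzero rows, so the 5 vectors span a space of dimension 5.
Since 5 = 5, the vectors are linearly independent.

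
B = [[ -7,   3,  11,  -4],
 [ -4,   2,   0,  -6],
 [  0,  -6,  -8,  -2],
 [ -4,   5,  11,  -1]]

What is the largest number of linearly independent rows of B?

Row reduce to echelon form.
R2 ← R2 − (4/7)·R1: [0, 2/7, -44/7, -26/7]
R4 ← R4 − (4/7)·R1: [0, 23/7, 33/7, 9/7]
R3 ← R3 + (21)·R2: [0, 0, -140, -80]
R4 ← R4 − (23/2)·R2: [0, 0, 77, 44]
R4 ← R4 + (11/20)·R3: [0, 0, 0, 0]
Echelon form has 3 nonzero rows, so rank(B) = 3.
The rank gives the maximum number of linearly independent rows: 3.

3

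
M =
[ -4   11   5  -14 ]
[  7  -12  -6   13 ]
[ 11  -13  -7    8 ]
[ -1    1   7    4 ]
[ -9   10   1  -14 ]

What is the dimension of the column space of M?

Row reduce to echelon form.
R2 ← R2 + (7/4)·R1: [0, 29/4, 11/4, -23/2]
R3 ← R3 + (11/4)·R1: [0, 69/4, 27/4, -61/2]
R4 ← R4 − (1/4)·R1: [0, -7/4, 23/4, 15/2]
R5 ← R5 − (9/4)·R1: [0, -59/4, -41/4, 35/2]
R3 ← R3 − (69/29)·R2: [0, 0, 6/29, -91/29]
R4 ← R4 + (7/29)·R2: [0, 0, 186/29, 137/29]
R5 ← R5 + (59/29)·R2: [0, 0, -135/29, -171/29]
R4 ← R4 − (31)·R3: [0, 0, 0, 102]
R5 ← R5 + (45/2)·R3: [0, 0, 0, -153/2]
R5 ← R5 + (3/4)·R4: [0, 0, 0, 0]
Echelon form has 4 nonzero rows, so rank(M) = 4.
The column space has dimension equal to the rank: 4.

4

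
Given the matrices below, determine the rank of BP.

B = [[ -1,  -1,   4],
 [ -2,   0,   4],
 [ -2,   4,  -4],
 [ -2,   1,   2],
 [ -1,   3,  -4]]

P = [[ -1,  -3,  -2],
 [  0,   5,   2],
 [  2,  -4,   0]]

First compute BP:
[[  9, -18,   0],
 [ 10, -10,   4],
 [ -6,  42,  12],
 [  6,   3,   6],
 [ -7,  34,   8]]
Now row reduce the product.
R2 ← R2 − (10/9)·R1: [0, 10, 4]
R3 ← R3 + (2/3)·R1: [0, 30, 12]
R4 ← R4 − (2/3)·R1: [0, 15, 6]
R5 ← R5 + (7/9)·R1: [0, 20, 8]
R3 ← R3 − (3)·R2: [0, 0, 0]
R4 ← R4 − (3/2)·R2: [0, 0, 0]
R5 ← R5 − (2)·R2: [0, 0, 0]
2 nonzero rows, so rank(BP) = 2.

2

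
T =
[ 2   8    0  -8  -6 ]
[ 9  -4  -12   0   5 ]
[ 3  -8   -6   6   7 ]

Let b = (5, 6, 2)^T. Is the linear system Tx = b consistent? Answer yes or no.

no

Row reduce the augmented matrix [T | b].
R2 ← R2 − (9/2)·R1: [0, -40, -12, 36, 32, -33/2]
R3 ← R3 − (3/2)·R1: [0, -20, -6, 18, 16, -11/2]
R3 ← R3 − (1/2)·R2: [0, 0, 0, 0, 0, 11/4]
The echelon form has 3 nonzero rows; the last pivot sits in the augmented column, so rank(T) = 2 but rank([T|b]) = 3.
Since the ranks differ, the system is inconsistent.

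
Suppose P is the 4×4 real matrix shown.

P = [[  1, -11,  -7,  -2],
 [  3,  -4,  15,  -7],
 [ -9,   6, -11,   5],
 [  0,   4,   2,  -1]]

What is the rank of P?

4

Row reduce to echelon form.
R2 ← R2 − (3)·R1: [0, 29, 36, -1]
R3 ← R3 + (9)·R1: [0, -93, -74, -13]
R3 ← R3 + (93/29)·R2: [0, 0, 1202/29, -470/29]
R4 ← R4 − (4/29)·R2: [0, 0, -86/29, -25/29]
R4 ← R4 + (43/601)·R3: [0, 0, 0, -1215/601]
Echelon form has 4 nonzero rows, so rank(P) = 4.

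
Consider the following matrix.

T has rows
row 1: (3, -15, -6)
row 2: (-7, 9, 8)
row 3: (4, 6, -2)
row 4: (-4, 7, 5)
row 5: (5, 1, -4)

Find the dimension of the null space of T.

Row reduce to echelon form.
R2 ← R2 + (7/3)·R1: [0, -26, -6]
R3 ← R3 − (4/3)·R1: [0, 26, 6]
R4 ← R4 + (4/3)·R1: [0, -13, -3]
R5 ← R5 − (5/3)·R1: [0, 26, 6]
R3 ← R3 + R2: [0, 0, 0]
R4 ← R4 − (1/2)·R2: [0, 0, 0]
R5 ← R5 + R2: [0, 0, 0]
2 nonzero rows, so rank(T) = 2.
T has 3 columns; by rank–nullity, nullity = 3 − 2 = 1.

1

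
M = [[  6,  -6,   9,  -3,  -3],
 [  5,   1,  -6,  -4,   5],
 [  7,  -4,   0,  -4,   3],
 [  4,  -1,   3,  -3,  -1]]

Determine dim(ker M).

Row reduce to echelon form.
R2 ← R2 − (5/6)·R1: [0, 6, -27/2, -3/2, 15/2]
R3 ← R3 − (7/6)·R1: [0, 3, -21/2, -1/2, 13/2]
R4 ← R4 − (2/3)·R1: [0, 3, -3, -1, 1]
R3 ← R3 − (1/2)·R2: [0, 0, -15/4, 1/4, 11/4]
R4 ← R4 − (1/2)·R2: [0, 0, 15/4, -1/4, -11/4]
R4 ← R4 + R3: [0, 0, 0, 0, 0]
3 nonzero rows, so rank(M) = 3.
M has 5 columns; by rank–nullity, nullity = 5 − 3 = 2.

2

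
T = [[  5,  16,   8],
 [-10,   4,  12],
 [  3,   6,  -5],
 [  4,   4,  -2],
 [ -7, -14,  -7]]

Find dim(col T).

Row reduce to echelon form.
R2 ← R2 + (2)·R1: [0, 36, 28]
R3 ← R3 − (3/5)·R1: [0, -18/5, -49/5]
R4 ← R4 − (4/5)·R1: [0, -44/5, -42/5]
R5 ← R5 + (7/5)·R1: [0, 42/5, 21/5]
R3 ← R3 + (1/10)·R2: [0, 0, -7]
R4 ← R4 + (11/45)·R2: [0, 0, -14/9]
R5 ← R5 − (7/30)·R2: [0, 0, -7/3]
R4 ← R4 − (2/9)·R3: [0, 0, 0]
R5 ← R5 − (1/3)·R3: [0, 0, 0]
Echelon form has 3 nonzero rows, so rank(T) = 3.
The column space has dimension equal to the rank: 3.

3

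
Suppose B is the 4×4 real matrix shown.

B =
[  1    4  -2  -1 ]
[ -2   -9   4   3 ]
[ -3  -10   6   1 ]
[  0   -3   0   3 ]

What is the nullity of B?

2

Row reduce to echelon form.
R2 ← R2 + (2)·R1: [0, -1, 0, 1]
R3 ← R3 + (3)·R1: [0, 2, 0, -2]
R3 ← R3 + (2)·R2: [0, 0, 0, 0]
R4 ← R4 − (3)·R2: [0, 0, 0, 0]
2 nonzero rows, so rank(B) = 2.
B has 4 columns; by rank–nullity, nullity = 4 − 2 = 2.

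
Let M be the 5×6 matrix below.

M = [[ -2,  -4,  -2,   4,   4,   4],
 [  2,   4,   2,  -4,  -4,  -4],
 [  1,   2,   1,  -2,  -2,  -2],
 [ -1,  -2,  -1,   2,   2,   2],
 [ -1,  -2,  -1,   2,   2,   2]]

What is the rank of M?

1

Row reduce to echelon form.
R2 ← R2 + R1: [0, 0, 0, 0, 0, 0]
R3 ← R3 + (1/2)·R1: [0, 0, 0, 0, 0, 0]
R4 ← R4 − (1/2)·R1: [0, 0, 0, 0, 0, 0]
R5 ← R5 − (1/2)·R1: [0, 0, 0, 0, 0, 0]
Echelon form has 1 nonzero row, so rank(M) = 1.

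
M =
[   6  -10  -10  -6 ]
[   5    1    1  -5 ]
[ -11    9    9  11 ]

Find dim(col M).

Row reduce to echelon form.
R2 ← R2 − (5/6)·R1: [0, 28/3, 28/3, 0]
R3 ← R3 + (11/6)·R1: [0, -28/3, -28/3, 0]
R3 ← R3 + R2: [0, 0, 0, 0]
Echelon form has 2 nonzero rows, so rank(M) = 2.
The column space has dimension equal to the rank: 2.

2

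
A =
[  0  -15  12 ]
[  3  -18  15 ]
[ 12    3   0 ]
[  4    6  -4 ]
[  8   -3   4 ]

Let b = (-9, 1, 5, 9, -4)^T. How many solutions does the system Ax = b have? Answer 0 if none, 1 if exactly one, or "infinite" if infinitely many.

Row reduce the augmented matrix [A | b].
Swap R1 ↔ R2
R3 ← R3 − (4)·R1: [0, 75, -60, 1]
R4 ← R4 − (4/3)·R1: [0, 30, -24, 23/3]
R5 ← R5 − (8/3)·R1: [0, 45, -36, -20/3]
R3 ← R3 + (5)·R2: [0, 0, 0, -44]
R4 ← R4 + (2)·R2: [0, 0, 0, -31/3]
R5 ← R5 + (3)·R2: [0, 0, 0, -101/3]
R4 ← R4 − (31/132)·R3: [0, 0, 0, 0]
R5 ← R5 − (101/132)·R3: [0, 0, 0, 0]
The echelon form has 3 nonzero rows; the last pivot sits in the augmented column, so rank(A) = 2 but rank([A|b]) = 3.
Since the ranks differ, the system is inconsistent.
It has no solutions.

0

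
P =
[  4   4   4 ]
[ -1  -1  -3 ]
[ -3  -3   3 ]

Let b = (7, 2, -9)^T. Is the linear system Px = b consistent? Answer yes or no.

no

Row reduce the augmented matrix [P | b].
R2 ← R2 + (1/4)·R1: [0, 0, -2, 15/4]
R3 ← R3 + (3/4)·R1: [0, 0, 6, -15/4]
R3 ← R3 + (3)·R2: [0, 0, 0, 15/2]
The echelon form has 3 nonzero rows; the last pivot sits in the augmented column, so rank(P) = 2 but rank([P|b]) = 3.
Since the ranks differ, the system is inconsistent.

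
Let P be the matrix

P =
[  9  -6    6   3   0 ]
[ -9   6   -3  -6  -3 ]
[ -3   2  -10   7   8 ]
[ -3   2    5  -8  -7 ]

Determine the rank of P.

Row reduce to echelon form.
R2 ← R2 + R1: [0, 0, 3, -3, -3]
R3 ← R3 + (1/3)·R1: [0, 0, -8, 8, 8]
R4 ← R4 + (1/3)·R1: [0, 0, 7, -7, -7]
R3 ← R3 + (8/3)·R2: [0, 0, 0, 0, 0]
R4 ← R4 − (7/3)·R2: [0, 0, 0, 0, 0]
Echelon form has 2 nonzero rows, so rank(P) = 2.

2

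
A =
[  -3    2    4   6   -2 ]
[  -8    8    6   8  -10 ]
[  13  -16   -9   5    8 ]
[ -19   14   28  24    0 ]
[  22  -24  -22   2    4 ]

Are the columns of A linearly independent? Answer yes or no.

no

Row reduce A to echelon form.
R2 ← R2 − (8/3)·R1: [0, 8/3, -14/3, -8, -14/3]
R3 ← R3 + (13/3)·R1: [0, -22/3, 25/3, 31, -2/3]
R4 ← R4 − (19/3)·R1: [0, 4/3, 8/3, -14, 38/3]
R5 ← R5 + (22/3)·R1: [0, -28/3, 22/3, 46, -32/3]
R3 ← R3 + (11/4)·R2: [0, 0, -9/2, 9, -27/2]
R4 ← R4 − (1/2)·R2: [0, 0, 5, -10, 15]
R5 ← R5 + (7/2)·R2: [0, 0, -9, 18, -27]
R4 ← R4 + (10/9)·R3: [0, 0, 0, 0, 0]
R5 ← R5 − (2)·R3: [0, 0, 0, 0, 0]
3 pivots among 5 columns.
Only 3 < 5 pivot columns, so the columns are linearly dependent.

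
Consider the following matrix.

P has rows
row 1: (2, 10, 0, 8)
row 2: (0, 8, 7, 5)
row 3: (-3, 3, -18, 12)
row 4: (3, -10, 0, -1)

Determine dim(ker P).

Row reduce to echelon form.
R3 ← R3 + (3/2)·R1: [0, 18, -18, 24]
R4 ← R4 − (3/2)·R1: [0, -25, 0, -13]
R3 ← R3 − (9/4)·R2: [0, 0, -135/4, 51/4]
R4 ← R4 + (25/8)·R2: [0, 0, 175/8, 21/8]
R4 ← R4 + (35/54)·R3: [0, 0, 0, 98/9]
4 nonzero rows, so rank(P) = 4.
P has 4 columns; by rank–nullity, nullity = 4 − 4 = 0.

0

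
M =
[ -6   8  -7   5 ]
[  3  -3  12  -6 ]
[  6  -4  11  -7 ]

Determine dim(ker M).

Row reduce to echelon form.
R2 ← R2 + (1/2)·R1: [0, 1, 17/2, -7/2]
R3 ← R3 + R1: [0, 4, 4, -2]
R3 ← R3 − (4)·R2: [0, 0, -30, 12]
3 nonzero rows, so rank(M) = 3.
M has 4 columns; by rank–nullity, nullity = 4 − 3 = 1.

1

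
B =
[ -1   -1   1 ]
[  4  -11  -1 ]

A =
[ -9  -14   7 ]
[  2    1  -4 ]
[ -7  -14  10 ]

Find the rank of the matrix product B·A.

First compute BA:
[[  0,  -1,   7],
 [-51, -53,  62]]
Now row reduce the product.
Swap R1 ↔ R2
2 nonzero rows, so rank(BA) = 2.

2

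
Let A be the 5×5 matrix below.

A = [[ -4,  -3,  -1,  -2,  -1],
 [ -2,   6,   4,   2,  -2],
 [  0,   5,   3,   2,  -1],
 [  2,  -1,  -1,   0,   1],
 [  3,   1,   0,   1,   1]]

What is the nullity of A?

3

Row reduce to echelon form.
R2 ← R2 − (1/2)·R1: [0, 15/2, 9/2, 3, -3/2]
R4 ← R4 + (1/2)·R1: [0, -5/2, -3/2, -1, 1/2]
R5 ← R5 + (3/4)·R1: [0, -5/4, -3/4, -1/2, 1/4]
R3 ← R3 − (2/3)·R2: [0, 0, 0, 0, 0]
R4 ← R4 + (1/3)·R2: [0, 0, 0, 0, 0]
R5 ← R5 + (1/6)·R2: [0, 0, 0, 0, 0]
2 nonzero rows, so rank(A) = 2.
A has 5 columns; by rank–nullity, nullity = 5 − 2 = 3.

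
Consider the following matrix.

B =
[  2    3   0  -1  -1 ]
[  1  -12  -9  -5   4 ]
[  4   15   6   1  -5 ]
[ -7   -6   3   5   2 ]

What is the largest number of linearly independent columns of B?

Row reduce to echelon form.
R2 ← R2 − (1/2)·R1: [0, -27/2, -9, -9/2, 9/2]
R3 ← R3 − (2)·R1: [0, 9, 6, 3, -3]
R4 ← R4 + (7/2)·R1: [0, 9/2, 3, 3/2, -3/2]
R3 ← R3 + (2/3)·R2: [0, 0, 0, 0, 0]
R4 ← R4 + (1/3)·R2: [0, 0, 0, 0, 0]
Echelon form has 2 nonzero rows, so rank(B) = 2.
The rank gives the maximum number of linearly independent columns: 2.

2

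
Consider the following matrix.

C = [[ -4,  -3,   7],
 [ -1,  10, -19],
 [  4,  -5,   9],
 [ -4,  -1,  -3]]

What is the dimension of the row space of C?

Row reduce to echelon form.
R2 ← R2 − (1/4)·R1: [0, 43/4, -83/4]
R3 ← R3 + R1: [0, -8, 16]
R4 ← R4 − R1: [0, 2, -10]
R3 ← R3 + (32/43)·R2: [0, 0, 24/43]
R4 ← R4 − (8/43)·R2: [0, 0, -264/43]
R4 ← R4 + (11)·R3: [0, 0, 0]
Echelon form has 3 nonzero rows, so rank(C) = 3.
The row space has dimension equal to the rank: 3.

3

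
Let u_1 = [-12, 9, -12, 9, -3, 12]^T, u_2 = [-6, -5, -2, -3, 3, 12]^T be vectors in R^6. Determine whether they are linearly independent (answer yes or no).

yes

Form the matrix with these vectors as rows and row reduce.
R2 ← R2 − (1/2)·R1: [0, -19/2, 4, -15/2, 9/2, 6]
2 nonzero rows, so the 2 vectors span a space of dimension 2.
Since 2 = 2, the vectors are linearly independent.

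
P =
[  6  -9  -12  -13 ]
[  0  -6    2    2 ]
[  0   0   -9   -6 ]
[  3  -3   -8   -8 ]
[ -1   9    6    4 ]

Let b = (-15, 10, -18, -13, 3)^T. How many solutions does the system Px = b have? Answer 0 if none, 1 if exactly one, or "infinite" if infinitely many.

infinite

Row reduce the augmented matrix [P | b].
R4 ← R4 − (1/2)·R1: [0, 3/2, -2, -3/2, -11/2]
R5 ← R5 + (1/6)·R1: [0, 15/2, 4, 11/6, 1/2]
R4 ← R4 + (1/4)·R2: [0, 0, -3/2, -1, -3]
R5 ← R5 + (5/4)·R2: [0, 0, 13/2, 13/3, 13]
R4 ← R4 − (1/6)·R3: [0, 0, 0, 0, 0]
R5 ← R5 + (13/18)·R3: [0, 0, 0, 0, 0]
The echelon form has 3 nonzero rows, and every pivot lies in the first 4 columns, so rank(P) = rank([P|b]) = 3.
The system is consistent.
rank = 3 < 4 unknowns, so there are infinitely many solutions.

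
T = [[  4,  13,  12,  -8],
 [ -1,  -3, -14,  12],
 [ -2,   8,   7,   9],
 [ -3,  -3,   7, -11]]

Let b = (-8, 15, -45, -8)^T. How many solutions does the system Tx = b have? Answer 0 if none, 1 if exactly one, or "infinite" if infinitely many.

Row reduce the augmented matrix [T | b].
R2 ← R2 + (1/4)·R1: [0, 1/4, -11, 10, 13]
R3 ← R3 + (1/2)·R1: [0, 29/2, 13, 5, -49]
R4 ← R4 + (3/4)·R1: [0, 27/4, 16, -17, -14]
R3 ← R3 − (58)·R2: [0, 0, 651, -575, -803]
R4 ← R4 − (27)·R2: [0, 0, 313, -287, -365]
R4 ← R4 − (313/651)·R3: [0, 0, 0, -6862/651, 13724/651]
The echelon form has 4 nonzero rows, and every pivot lies in the first 4 columns, so rank(T) = rank([T|b]) = 4.
The system is consistent.
rank = 4 = number of unknowns, so the solution is unique.

1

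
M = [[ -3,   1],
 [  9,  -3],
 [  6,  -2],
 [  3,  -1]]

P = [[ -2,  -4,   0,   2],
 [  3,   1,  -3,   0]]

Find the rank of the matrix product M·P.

1

First compute MP:
[[  9,  13,  -3,  -6],
 [-27, -39,   9,  18],
 [-18, -26,   6,  12],
 [ -9, -13,   3,   6]]
Now row reduce the product.
R2 ← R2 + (3)·R1: [0, 0, 0, 0]
R3 ← R3 + (2)·R1: [0, 0, 0, 0]
R4 ← R4 + R1: [0, 0, 0, 0]
1 nonzero row, so rank(MP) = 1.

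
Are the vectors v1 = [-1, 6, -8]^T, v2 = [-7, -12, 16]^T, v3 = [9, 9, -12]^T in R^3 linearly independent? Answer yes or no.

no

Form the matrix with these vectors as rows and row reduce.
R2 ← R2 − (7)·R1: [0, -54, 72]
R3 ← R3 + (9)·R1: [0, 63, -84]
R3 ← R3 + (7/6)·R2: [0, 0, 0]
2 nonzero rows, so the 3 vectors span a space of dimension 2.
Since 2 < 3, the vectors are linearly dependent.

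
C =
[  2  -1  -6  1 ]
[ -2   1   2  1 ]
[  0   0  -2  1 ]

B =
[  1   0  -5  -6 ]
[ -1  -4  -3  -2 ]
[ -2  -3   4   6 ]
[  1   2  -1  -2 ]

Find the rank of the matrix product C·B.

First compute CB:
[[ 16,  24, -32, -48],
 [ -6,  -8,  14,  20],
 [  5,   8,  -9, -14]]
Now row reduce the product.
R2 ← R2 + (3/8)·R1: [0, 1, 2, 2]
R3 ← R3 − (5/16)·R1: [0, 1/2, 1, 1]
R3 ← R3 − (1/2)·R2: [0, 0, 0, 0]
2 nonzero rows, so rank(CB) = 2.

2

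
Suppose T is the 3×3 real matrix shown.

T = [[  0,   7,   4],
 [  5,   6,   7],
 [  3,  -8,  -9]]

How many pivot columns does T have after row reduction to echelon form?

Row reduce to echelon form.
Swap R1 ↔ R2
R3 ← R3 − (3/5)·R1: [0, -58/5, -66/5]
R3 ← R3 + (58/35)·R2: [0, 0, -46/7]
Echelon form has 3 nonzero rows, so rank(T) = 3.
Each nonzero row contributes one pivot column: 3 pivot columns.

3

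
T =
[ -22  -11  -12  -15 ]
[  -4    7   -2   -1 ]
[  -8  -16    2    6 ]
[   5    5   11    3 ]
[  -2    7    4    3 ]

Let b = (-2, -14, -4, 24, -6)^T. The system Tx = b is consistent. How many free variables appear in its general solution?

Row reduce the augmented matrix [T | b].
R2 ← R2 − (2/11)·R1: [0, 9, 2/11, 19/11, -150/11]
R3 ← R3 − (4/11)·R1: [0, -12, 70/11, 126/11, -36/11]
R4 ← R4 + (5/22)·R1: [0, 5/2, 91/11, -9/22, 259/11]
R5 ← R5 − (1/11)·R1: [0, 8, 56/11, 48/11, -64/11]
R3 ← R3 + (4/3)·R2: [0, 0, 218/33, 454/33, -236/11]
R4 ← R4 − (5/18)·R2: [0, 0, 74/9, -8/9, 82/3]
R5 ← R5 − (8/9)·R2: [0, 0, 488/99, 280/99, 208/33]
R4 ← R4 − (407/327)·R3: [0, 0, 0, -5890/327, 5890/109]
R5 ← R5 − (244/327)·R3: [0, 0, 0, -2432/327, 2432/109]
R5 ← R5 − (64/155)·R4: [0, 0, 0, 0, 0]
The echelon form has 4 nonzero rows, and every pivot lies in the first 4 columns, so rank(T) = rank([T|b]) = 4.
The system is consistent.
Free variables = (unknowns) − (rank) = 4 − 4 = 0.

0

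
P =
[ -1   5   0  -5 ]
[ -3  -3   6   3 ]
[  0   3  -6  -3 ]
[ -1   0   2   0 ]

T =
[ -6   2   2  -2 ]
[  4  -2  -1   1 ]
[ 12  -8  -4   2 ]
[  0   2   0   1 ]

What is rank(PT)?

3

First compute PT:
[[ 26, -22,  -7,   2],
 [ 78, -42, -27,  18],
 [-60,  36,  21, -12],
 [ 30, -18, -10,   6]]
Now row reduce the product.
R2 ← R2 − (3)·R1: [0, 24, -6, 12]
R3 ← R3 + (30/13)·R1: [0, -192/13, 63/13, -96/13]
R4 ← R4 − (15/13)·R1: [0, 96/13, -25/13, 48/13]
R3 ← R3 + (8/13)·R2: [0, 0, 15/13, 0]
R4 ← R4 − (4/13)·R2: [0, 0, -1/13, 0]
R4 ← R4 + (1/15)·R3: [0, 0, 0, 0]
3 nonzero rows, so rank(PT) = 3.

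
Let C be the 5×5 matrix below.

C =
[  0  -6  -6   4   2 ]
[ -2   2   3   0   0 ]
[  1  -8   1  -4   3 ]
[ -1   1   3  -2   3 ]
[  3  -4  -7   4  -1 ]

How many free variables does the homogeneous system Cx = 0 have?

0

Row reduce to echelon form.
Swap R1 ↔ R2
R3 ← R3 + (1/2)·R1: [0, -7, 5/2, -4, 3]
R4 ← R4 − (1/2)·R1: [0, 0, 3/2, -2, 3]
R5 ← R5 + (3/2)·R1: [0, -1, -5/2, 4, -1]
R3 ← R3 − (7/6)·R2: [0, 0, 19/2, -26/3, 2/3]
R5 ← R5 − (1/6)·R2: [0, 0, -3/2, 10/3, -4/3]
R4 ← R4 − (3/19)·R3: [0, 0, 0, -12/19, 55/19]
R5 ← R5 + (3/19)·R3: [0, 0, 0, 112/57, -70/57]
R5 ← R5 + (28/9)·R4: [0, 0, 0, 0, 70/9]
5 nonzero rows, so rank(C) = 5.
C has 5 columns; by rank–nullity, nullity = 5 − 5 = 0.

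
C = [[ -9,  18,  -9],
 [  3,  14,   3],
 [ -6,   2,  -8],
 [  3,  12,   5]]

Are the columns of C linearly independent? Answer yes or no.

yes

Row reduce C to echelon form.
R2 ← R2 + (1/3)·R1: [0, 20, 0]
R3 ← R3 − (2/3)·R1: [0, -10, -2]
R4 ← R4 + (1/3)·R1: [0, 18, 2]
R3 ← R3 + (1/2)·R2: [0, 0, -2]
R4 ← R4 − (9/10)·R2: [0, 0, 2]
R4 ← R4 + R3: [0, 0, 0]
3 pivots among 3 columns.
Every column is a pivot column, so the columns are linearly independent.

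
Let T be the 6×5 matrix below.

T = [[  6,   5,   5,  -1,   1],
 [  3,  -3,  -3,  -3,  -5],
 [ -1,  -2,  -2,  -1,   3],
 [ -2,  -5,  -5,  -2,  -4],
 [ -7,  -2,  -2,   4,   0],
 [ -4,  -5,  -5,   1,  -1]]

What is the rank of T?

Row reduce to echelon form.
R2 ← R2 − (1/2)·R1: [0, -11/2, -11/2, -5/2, -11/2]
R3 ← R3 + (1/6)·R1: [0, -7/6, -7/6, -7/6, 19/6]
R4 ← R4 + (1/3)·R1: [0, -10/3, -10/3, -7/3, -11/3]
R5 ← R5 + (7/6)·R1: [0, 23/6, 23/6, 17/6, 7/6]
R6 ← R6 + (2/3)·R1: [0, -5/3, -5/3, 1/3, -1/3]
R3 ← R3 − (7/33)·R2: [0, 0, 0, -7/11, 13/3]
R4 ← R4 − (20/33)·R2: [0, 0, 0, -9/11, -1/3]
R5 ← R5 + (23/33)·R2: [0, 0, 0, 12/11, -8/3]
R6 ← R6 − (10/33)·R2: [0, 0, 0, 12/11, 4/3]
R4 ← R4 − (9/7)·R3: [0, 0, 0, 0, -124/21]
R5 ← R5 + (12/7)·R3: [0, 0, 0, 0, 100/21]
R6 ← R6 + (12/7)·R3: [0, 0, 0, 0, 184/21]
R5 ← R5 + (25/31)·R4: [0, 0, 0, 0, 0]
R6 ← R6 + (46/31)·R4: [0, 0, 0, 0, 0]
Echelon form has 4 nonzero rows, so rank(T) = 4.

4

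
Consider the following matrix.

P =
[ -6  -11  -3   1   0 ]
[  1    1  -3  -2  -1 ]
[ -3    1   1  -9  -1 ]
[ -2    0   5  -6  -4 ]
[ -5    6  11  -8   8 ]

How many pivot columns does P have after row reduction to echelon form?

Row reduce to echelon form.
R2 ← R2 + (1/6)·R1: [0, -5/6, -7/2, -11/6, -1]
R3 ← R3 − (1/2)·R1: [0, 13/2, 5/2, -19/2, -1]
R4 ← R4 − (1/3)·R1: [0, 11/3, 6, -19/3, -4]
R5 ← R5 − (5/6)·R1: [0, 91/6, 27/2, -53/6, 8]
R3 ← R3 + (39/5)·R2: [0, 0, -124/5, -119/5, -44/5]
R4 ← R4 + (22/5)·R2: [0, 0, -47/5, -72/5, -42/5]
R5 ← R5 + (91/5)·R2: [0, 0, -251/5, -211/5, -51/5]
R4 ← R4 − (47/124)·R3: [0, 0, 0, -667/124, -157/31]
R5 ← R5 − (251/124)·R3: [0, 0, 0, 741/124, 236/31]
R5 ← R5 + (741/667)·R4: [0, 0, 0, 0, 1325/667]
Echelon form has 5 nonzero rows, so rank(P) = 5.
Each nonzero row contributes one pivot column: 5 pivot columns.

5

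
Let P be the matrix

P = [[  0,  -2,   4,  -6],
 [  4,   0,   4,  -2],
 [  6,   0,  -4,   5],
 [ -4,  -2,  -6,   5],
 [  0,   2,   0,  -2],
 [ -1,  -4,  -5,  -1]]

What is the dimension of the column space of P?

Row reduce to echelon form.
Swap R1 ↔ R2
R3 ← R3 − (3/2)·R1: [0, 0, -10, 8]
R4 ← R4 + R1: [0, -2, -2, 3]
R6 ← R6 + (1/4)·R1: [0, -4, -4, -3/2]
R4 ← R4 − R2: [0, 0, -6, 9]
R5 ← R5 + R2: [0, 0, 4, -8]
R6 ← R6 − (2)·R2: [0, 0, -12, 21/2]
R4 ← R4 − (3/5)·R3: [0, 0, 0, 21/5]
R5 ← R5 + (2/5)·R3: [0, 0, 0, -24/5]
R6 ← R6 − (6/5)·R3: [0, 0, 0, 9/10]
R5 ← R5 + (8/7)·R4: [0, 0, 0, 0]
R6 ← R6 − (3/14)·R4: [0, 0, 0, 0]
Echelon form has 4 nonzero rows, so rank(P) = 4.
The column space has dimension equal to the rank: 4.

4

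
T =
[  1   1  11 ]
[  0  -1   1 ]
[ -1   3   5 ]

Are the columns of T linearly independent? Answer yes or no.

yes

Row reduce T to echelon form.
R3 ← R3 + R1: [0, 4, 16]
R3 ← R3 + (4)·R2: [0, 0, 20]
3 pivots among 3 columns.
Every column is a pivot column, so the columns are linearly independent.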